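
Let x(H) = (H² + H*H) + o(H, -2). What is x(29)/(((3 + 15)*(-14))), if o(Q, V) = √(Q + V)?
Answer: -841/126 - √3/84 ≈ -6.6952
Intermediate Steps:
x(H) = √(-2 + H) + 2*H² (x(H) = (H² + H*H) + √(H - 2) = (H² + H²) + √(-2 + H) = 2*H² + √(-2 + H) = √(-2 + H) + 2*H²)
x(29)/(((3 + 15)*(-14))) = (√(-2 + 29) + 2*29²)/(((3 + 15)*(-14))) = (√27 + 2*841)/((18*(-14))) = (3*√3 + 1682)/(-252) = (1682 + 3*√3)*(-1/252) = -841/126 - √3/84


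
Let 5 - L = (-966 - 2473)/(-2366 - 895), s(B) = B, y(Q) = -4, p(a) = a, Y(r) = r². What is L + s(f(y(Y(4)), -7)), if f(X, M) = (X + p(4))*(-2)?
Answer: 12866/3261 ≈ 3.9454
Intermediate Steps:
f(X, M) = -8 - 2*X (f(X, M) = (X + 4)*(-2) = (4 + X)*(-2) = -8 - 2*X)
L = 12866/3261 (L = 5 - (-966 - 2473)/(-2366 - 895) = 5 - (-3439)/(-3261) = 5 - (-3439)*(-1)/3261 = 5 - 1*3439/3261 = 5 - 3439/3261 = 12866/3261 ≈ 3.9454)
L + s(f(y(Y(4)), -7)) = 12866/3261 + (-8 - 2*(-4)) = 12866/3261 + (-8 + 8) = 12866/3261 + 0 = 12866/3261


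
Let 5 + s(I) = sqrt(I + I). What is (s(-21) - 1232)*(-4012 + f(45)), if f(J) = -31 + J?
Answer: 4945526 - 3998*I*sqrt(42) ≈ 4.9455e+6 - 25910.0*I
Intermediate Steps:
s(I) = -5 + sqrt(2)*sqrt(I) (s(I) = -5 + sqrt(I + I) = -5 + sqrt(2*I) = -5 + sqrt(2)*sqrt(I))
(s(-21) - 1232)*(-4012 + f(45)) = ((-5 + sqrt(2)*sqrt(-21)) - 1232)*(-4012 + (-31 + 45)) = ((-5 + sqrt(2)*(I*sqrt(21))) - 1232)*(-4012 + 14) = ((-5 + I*sqrt(42)) - 1232)*(-3998) = (-1237 + I*sqrt(42))*(-3998) = 4945526 - 3998*I*sqrt(42)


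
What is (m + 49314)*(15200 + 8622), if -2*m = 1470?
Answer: 1157248938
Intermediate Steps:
m = -735 (m = -½*1470 = -735)
(m + 49314)*(15200 + 8622) = (-735 + 49314)*(15200 + 8622) = 48579*23822 = 1157248938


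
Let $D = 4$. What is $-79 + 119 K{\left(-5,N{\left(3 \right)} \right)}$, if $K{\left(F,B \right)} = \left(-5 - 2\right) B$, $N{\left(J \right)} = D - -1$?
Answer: $-4244$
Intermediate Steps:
$N{\left(J \right)} = 5$ ($N{\left(J \right)} = 4 - -1 = 4 + 1 = 5$)
$K{\left(F,B \right)} = - 7 B$
$-79 + 119 K{\left(-5,N{\left(3 \right)} \right)} = -79 + 119 \left(\left(-7\right) 5\right) = -79 + 119 \left(-35\right) = -79 - 4165 = -4244$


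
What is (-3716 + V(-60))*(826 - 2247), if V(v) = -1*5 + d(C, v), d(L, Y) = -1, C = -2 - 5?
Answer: 5288962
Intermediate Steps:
C = -7
V(v) = -6 (V(v) = -1*5 - 1 = -5 - 1 = -6)
(-3716 + V(-60))*(826 - 2247) = (-3716 - 6)*(826 - 2247) = -3722*(-1421) = 5288962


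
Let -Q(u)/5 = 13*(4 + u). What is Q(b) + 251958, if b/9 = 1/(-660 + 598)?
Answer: 15605861/62 ≈ 2.5171e+5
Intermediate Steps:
b = -9/62 (b = 9/(-660 + 598) = 9/(-62) = 9*(-1/62) = -9/62 ≈ -0.14516)
Q(u) = -260 - 65*u (Q(u) = -65*(4 + u) = -5*(52 + 13*u) = -260 - 65*u)
Q(b) + 251958 = (-260 - 65*(-9/62)) + 251958 = (-260 + 585/62) + 251958 = -15535/62 + 251958 = 15605861/62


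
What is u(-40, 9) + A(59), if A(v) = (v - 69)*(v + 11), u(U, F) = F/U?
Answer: -28009/40 ≈ -700.22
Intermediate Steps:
A(v) = (-69 + v)*(11 + v)
u(-40, 9) + A(59) = 9/(-40) + (-759 + 59² - 58*59) = 9*(-1/40) + (-759 + 3481 - 3422) = -9/40 - 700 = -28009/40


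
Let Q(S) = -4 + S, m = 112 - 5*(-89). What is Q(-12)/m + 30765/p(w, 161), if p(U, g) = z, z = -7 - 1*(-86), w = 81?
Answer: 17134841/44003 ≈ 389.40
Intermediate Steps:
m = 557 (m = 112 + 445 = 557)
z = 79 (z = -7 + 86 = 79)
p(U, g) = 79
Q(-12)/m + 30765/p(w, 161) = (-4 - 12)/557 + 30765/79 = -16*1/557 + 30765*(1/79) = -16/557 + 30765/79 = 17134841/44003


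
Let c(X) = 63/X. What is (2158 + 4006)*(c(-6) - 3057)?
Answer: -18908070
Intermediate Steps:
(2158 + 4006)*(c(-6) - 3057) = (2158 + 4006)*(63/(-6) - 3057) = 6164*(63*(-⅙) - 3057) = 6164*(-21/2 - 3057) = 6164*(-6135/2) = -18908070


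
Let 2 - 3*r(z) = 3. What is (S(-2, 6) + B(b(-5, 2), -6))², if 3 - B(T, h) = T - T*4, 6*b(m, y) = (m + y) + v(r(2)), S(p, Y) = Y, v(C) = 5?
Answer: 100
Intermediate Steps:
r(z) = -⅓ (r(z) = ⅔ - ⅓*3 = ⅔ - 1 = -⅓)
b(m, y) = ⅚ + m/6 + y/6 (b(m, y) = ((m + y) + 5)/6 = (5 + m + y)/6 = ⅚ + m/6 + y/6)
B(T, h) = 3 + 3*T (B(T, h) = 3 - (T - T*4) = 3 - (T - 4*T) = 3 - (-3)*T = 3 + 3*T)
(S(-2, 6) + B(b(-5, 2), -6))² = (6 + (3 + 3*(⅚ + (⅙)*(-5) + (⅙)*2)))² = (6 + (3 + 3*(⅚ - ⅚ + ⅓)))² = (6 + (3 + 3*(⅓)))² = (6 + (3 + 1))² = (6 + 4)² = 10² = 100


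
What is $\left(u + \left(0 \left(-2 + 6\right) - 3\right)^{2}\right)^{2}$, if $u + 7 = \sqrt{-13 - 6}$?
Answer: $\left(2 + i \sqrt{19}\right)^{2} \approx -15.0 + 17.436 i$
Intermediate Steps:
$u = -7 + i \sqrt{19}$ ($u = -7 + \sqrt{-13 - 6} = -7 + \sqrt{-19} = -7 + i \sqrt{19} \approx -7.0 + 4.3589 i$)
$\left(u + \left(0 \left(-2 + 6\right) - 3\right)^{2}\right)^{2} = \left(\left(-7 + i \sqrt{19}\right) + \left(0 \left(-2 + 6\right) - 3\right)^{2}\right)^{2} = \left(\left(-7 + i \sqrt{19}\right) + \left(0 \cdot 4 - 3\right)^{2}\right)^{2} = \left(\left(-7 + i \sqrt{19}\right) + \left(0 - 3\right)^{2}\right)^{2} = \left(\left(-7 + i \sqrt{19}\right) + \left(-3\right)^{2}\right)^{2} = \left(\left(-7 + i \sqrt{19}\right) + 9\right)^{2} = \left(2 + i \sqrt{19}\right)^{2}$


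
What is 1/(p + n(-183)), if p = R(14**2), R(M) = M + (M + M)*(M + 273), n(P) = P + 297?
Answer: 1/184158 ≈ 5.4301e-6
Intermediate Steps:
n(P) = 297 + P
R(M) = M + 2*M*(273 + M) (R(M) = M + (2*M)*(273 + M) = M + 2*M*(273 + M))
p = 184044 (p = 14**2*(547 + 2*14**2) = 196*(547 + 2*196) = 196*(547 + 392) = 196*939 = 184044)
1/(p + n(-183)) = 1/(184044 + (297 - 183)) = 1/(184044 + 114) = 1/184158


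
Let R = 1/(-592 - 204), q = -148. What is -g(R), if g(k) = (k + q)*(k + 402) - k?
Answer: 37697818923/633616 ≈ 59496.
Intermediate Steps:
R = -1/796 (R = 1/(-796) = -1/796 ≈ -0.0012563)
g(k) = -k + (-148 + k)*(402 + k) (g(k) = (k - 148)*(k + 402) - k = (-148 + k)*(402 + k) - k = -k + (-148 + k)*(402 + k))
-g(R) = -(-59496 + (-1/796)**2 + 253*(-1/796)) = -(-59496 + 1/633616 - 253/796) = -1*(-37697818923/633616) = 37697818923/633616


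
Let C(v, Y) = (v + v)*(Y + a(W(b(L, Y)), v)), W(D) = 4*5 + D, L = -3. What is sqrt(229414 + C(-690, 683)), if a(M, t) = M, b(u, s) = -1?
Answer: I*sqrt(739346) ≈ 859.85*I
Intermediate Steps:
W(D) = 20 + D
C(v, Y) = 2*v*(19 + Y) (C(v, Y) = (v + v)*(Y + (20 - 1)) = (2*v)*(Y + 19) = (2*v)*(19 + Y) = 2*v*(19 + Y))
sqrt(229414 + C(-690, 683)) = sqrt(229414 + 2*(-690)*(19 + 683)) = sqrt(229414 + 2*(-690)*702) = sqrt(229414 - 968760) = sqrt(-739346) = I*sqrt(739346)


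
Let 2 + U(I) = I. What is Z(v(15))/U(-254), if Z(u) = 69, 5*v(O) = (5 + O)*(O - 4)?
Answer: -69/256 ≈ -0.26953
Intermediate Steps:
v(O) = (-4 + O)*(5 + O)/5 (v(O) = ((5 + O)*(O - 4))/5 = ((5 + O)*(-4 + O))/5 = ((-4 + O)*(5 + O))/5 = (-4 + O)*(5 + O)/5)
U(I) = -2 + I
Z(v(15))/U(-254) = 69/(-2 - 254) = 69/(-256) = 69*(-1/256) = -69/256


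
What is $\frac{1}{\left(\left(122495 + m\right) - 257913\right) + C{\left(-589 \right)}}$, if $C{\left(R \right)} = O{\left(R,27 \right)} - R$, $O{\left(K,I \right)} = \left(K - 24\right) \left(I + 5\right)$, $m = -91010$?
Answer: $- \frac{1}{245455} \approx -4.0741 \cdot 10^{-6}$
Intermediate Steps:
$O{\left(K,I \right)} = \left(-24 + K\right) \left(5 + I\right)$
$C{\left(R \right)} = -768 + 31 R$ ($C{\left(R \right)} = \left(-120 - 648 + 5 R + 27 R\right) - R = \left(-768 + 32 R\right) - R = -768 + 31 R$)
$\frac{1}{\left(\left(122495 + m\right) - 257913\right) + C{\left(-589 \right)}} = \frac{1}{\left(\left(122495 - 91010\right) - 257913\right) + \left(-768 + 31 \left(-589\right)\right)} = \frac{1}{\left(31485 - 257913\right) - 19027} = \frac{1}{-226428 - 19027} = \frac{1}{-245455} = - \frac{1}{245455}$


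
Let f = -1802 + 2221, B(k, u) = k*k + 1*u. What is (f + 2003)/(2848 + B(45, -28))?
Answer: 2422/4845 ≈ 0.49990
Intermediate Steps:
B(k, u) = u + k² (B(k, u) = k² + u = u + k²)
f = 419
(f + 2003)/(2848 + B(45, -28)) = (419 + 2003)/(2848 + (-28 + 45²)) = 2422/(2848 + (-28 + 2025)) = 2422/(2848 + 1997) = 2422/4845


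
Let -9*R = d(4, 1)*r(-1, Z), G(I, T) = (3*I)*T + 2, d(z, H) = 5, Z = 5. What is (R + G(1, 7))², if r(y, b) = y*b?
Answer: 53824/81 ≈ 664.49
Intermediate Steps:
G(I, T) = 2 + 3*I*T (G(I, T) = 3*I*T + 2 = 2 + 3*I*T)
r(y, b) = b*y
R = 25/9 (R = -5*5*(-1)/9 = -5*(-5)/9 = -⅑*(-25) = 25/9 ≈ 2.7778)
(R + G(1, 7))² = (25/9 + (2 + 3*1*7))² = (25/9 + (2 + 21))² = (25/9 + 23)² = (232/9)² = 53824/81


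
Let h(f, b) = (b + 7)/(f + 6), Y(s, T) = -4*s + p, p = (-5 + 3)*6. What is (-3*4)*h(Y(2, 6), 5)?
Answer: 72/7 ≈ 10.286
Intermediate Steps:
p = -12 (p = -2*6 = -12)
Y(s, T) = -12 - 4*s (Y(s, T) = -4*s - 12 = -12 - 4*s)
h(f, b) = (7 + b)/(6 + f)
(-3*4)*h(Y(2, 6), 5) = (-3*4)*((7 + 5)/(6 + (-12 - 4*2))) = -12*12/(6 + (-12 - 8)) = -12*12/(6 - 20) = -12*12/(-14) = -(-6)*12/7 = -12*(-6/7) = 72/7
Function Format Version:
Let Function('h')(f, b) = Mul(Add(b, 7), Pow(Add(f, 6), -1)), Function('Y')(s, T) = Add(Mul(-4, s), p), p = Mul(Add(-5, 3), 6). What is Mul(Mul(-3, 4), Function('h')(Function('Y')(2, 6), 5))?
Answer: Rational(72, 7) ≈ 10.286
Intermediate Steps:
p = -12 (p = Mul(-2, 6) = -12)
Function('Y')(s, T) = Add(-12, Mul(-4, s)) (Function('Y')(s, T) = Add(Mul(-4, s), -12) = Add(-12, Mul(-4, s)))
Function('h')(f, b) = Mul(Pow(Add(6, f), -1), Add(7, b)) (Function('h')(f, b) = Mul(Add(7, b), Pow(Add(6, f), -1)) = Mul(Pow(Add(6, f), -1), Add(7, b)))
Mul(Mul(-3, 4), Function('h')(Function('Y')(2, 6), 5)) = Mul(Mul(-3, 4), Mul(Pow(Add(6, Add(-12, Mul(-4, 2))), -1), Add(7, 5))) = Mul(-12, Mul(Pow(Add(6, Add(-12, -8)), -1), 12)) = Mul(-12, Mul(Pow(Add(6, -20), -1), 12)) = Mul(-12, Mul(Pow(-14, -1), 12)) = Mul(-12, Mul(Rational(-1, 14), 12)) = Mul(-12, Rational(-6, 7)) = Rational(72, 7)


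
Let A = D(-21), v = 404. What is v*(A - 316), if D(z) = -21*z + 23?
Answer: 59792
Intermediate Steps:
D(z) = 23 - 21*z
A = 464 (A = 23 - 21*(-21) = 23 + 441 = 464)
v*(A - 316) = 404*(464 - 316) = 404*148 = 59792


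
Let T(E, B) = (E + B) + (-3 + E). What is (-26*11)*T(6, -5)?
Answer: -1144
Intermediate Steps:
T(E, B) = -3 + B + 2*E (T(E, B) = (B + E) + (-3 + E) = -3 + B + 2*E)
(-26*11)*T(6, -5) = (-26*11)*(-3 - 5 + 2*6) = -286*(-3 - 5 + 12) = -286*4 = -1144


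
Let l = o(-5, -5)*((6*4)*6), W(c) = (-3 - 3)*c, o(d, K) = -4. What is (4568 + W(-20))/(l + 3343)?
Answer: 4688/2767 ≈ 1.6943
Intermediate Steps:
W(c) = -6*c
l = -576 (l = -4*6*4*6 = -96*6 = -4*144 = -576)
(4568 + W(-20))/(l + 3343) = (4568 - 6*(-20))/(-576 + 3343) = (4568 + 120)/2767 = 4688*(1/2767) = 4688/2767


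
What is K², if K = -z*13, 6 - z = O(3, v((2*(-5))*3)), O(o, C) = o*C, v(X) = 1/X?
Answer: 628849/100 ≈ 6288.5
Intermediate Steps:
O(o, C) = C*o
z = 61/10 (z = 6 - 3/((2*(-5))*3) = 6 - 3/((-10*3)) = 6 - 3/(-30) = 6 - (-1)*3/30 = 6 - 1*(-⅒) = 6 + ⅒ = 61/10 ≈ 6.1000)
K = -793/10 (K = -1*61/10*13 = -61/10*13 = -793/10 ≈ -79.300)
K² = (-793/10)² = 628849/100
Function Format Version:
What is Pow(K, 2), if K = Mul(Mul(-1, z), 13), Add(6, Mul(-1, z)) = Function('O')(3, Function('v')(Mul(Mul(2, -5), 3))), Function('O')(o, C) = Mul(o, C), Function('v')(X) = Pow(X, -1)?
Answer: Rational(628849, 100) ≈ 6288.5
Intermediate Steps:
Function('O')(o, C) = Mul(C, o)
z = Rational(61, 10) (z = Add(6, Mul(-1, Mul(Pow(Mul(Mul(2, -5), 3), -1), 3))) = Add(6, Mul(-1, Mul(Pow(Mul(-10, 3), -1), 3))) = Add(6, Mul(-1, Mul(Pow(-30, -1), 3))) = Add(6, Mul(-1, Mul(Rational(-1, 30), 3))) = Add(6, Mul(-1, Rational(-1, 10))) = Add(6, Rational(1, 10)) = Rational(61, 10) ≈ 6.1000)
K = Rational(-793, 10) (K = Mul(Mul(-1, Rational(61, 10)), 13) = Mul(Rational(-61, 10), 13) = Rational(-793, 10) ≈ -79.300)
Pow(K, 2) = Pow(Rational(-793, 10), 2) = Rational(628849, 100)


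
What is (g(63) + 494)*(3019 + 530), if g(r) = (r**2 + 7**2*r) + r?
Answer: 27018537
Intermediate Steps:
g(r) = r**2 + 50*r (g(r) = (r**2 + 49*r) + r = r**2 + 50*r)
(g(63) + 494)*(3019 + 530) = (63*(50 + 63) + 494)*(3019 + 530) = (63*113 + 494)*3549 = (7119 + 494)*3549 = 7613*3549 = 27018537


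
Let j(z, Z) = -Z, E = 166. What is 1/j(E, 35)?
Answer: -1/35 ≈ -0.028571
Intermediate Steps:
1/j(E, 35) = 1/(-1*35) = 1/(-35) = -1/35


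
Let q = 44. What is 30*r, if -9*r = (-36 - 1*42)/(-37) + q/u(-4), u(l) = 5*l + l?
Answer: -305/333 ≈ -0.91592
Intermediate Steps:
u(l) = 6*l
r = -61/1998 (r = -((-36 - 1*42)/(-37) + 44/((6*(-4))))/9 = -((-36 - 42)*(-1/37) + 44/(-24))/9 = -(-78*(-1/37) + 44*(-1/24))/9 = -(78/37 - 11/6)/9 = -⅑*61/222 = -61/1998 ≈ -0.030531)
30*r = 30*(-61/1998) = -305/333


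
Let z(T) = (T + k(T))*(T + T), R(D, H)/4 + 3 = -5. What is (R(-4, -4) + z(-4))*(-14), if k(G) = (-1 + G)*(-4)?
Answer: 2240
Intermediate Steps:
R(D, H) = -32 (R(D, H) = -12 + 4*(-5) = -12 - 20 = -32)
k(G) = 4 - 4*G
z(T) = 2*T*(4 - 3*T) (z(T) = (T + (4 - 4*T))*(T + T) = (4 - 3*T)*(2*T) = 2*T*(4 - 3*T))
(R(-4, -4) + z(-4))*(-14) = (-32 + 2*(-4)*(4 - 3*(-4)))*(-14) = (-32 + 2*(-4)*(4 + 12))*(-14) = (-32 + 2*(-4)*16)*(-14) = (-32 - 128)*(-14) = -160*(-14) = 2240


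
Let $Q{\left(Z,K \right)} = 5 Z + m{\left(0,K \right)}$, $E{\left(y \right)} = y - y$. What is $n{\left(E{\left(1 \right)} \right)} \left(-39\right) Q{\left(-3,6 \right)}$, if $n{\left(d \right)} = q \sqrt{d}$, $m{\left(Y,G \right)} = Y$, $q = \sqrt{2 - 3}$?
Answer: $0$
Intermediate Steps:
$q = i$ ($q = \sqrt{-1} = i \approx 1.0 i$)
$E{\left(y \right)} = 0$
$n{\left(d \right)} = i \sqrt{d}$
$Q{\left(Z,K \right)} = 5 Z$ ($Q{\left(Z,K \right)} = 5 Z + 0 = 5 Z$)
$n{\left(E{\left(1 \right)} \right)} \left(-39\right) Q{\left(-3,6 \right)} = i \sqrt{0} \left(-39\right) 5 \left(-3\right) = i 0 \left(-39\right) \left(-15\right) = 0 \left(-39\right) \left(-15\right) = 0 \left(-15\right) = 0$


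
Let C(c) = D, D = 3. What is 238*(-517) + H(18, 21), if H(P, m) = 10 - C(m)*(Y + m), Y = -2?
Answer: -123093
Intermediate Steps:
C(c) = 3
H(P, m) = 16 - 3*m (H(P, m) = 10 - 3*(-2 + m) = 10 - (-6 + 3*m) = 10 + (6 - 3*m) = 16 - 3*m)
238*(-517) + H(18, 21) = 238*(-517) + (16 - 3*21) = -123046 + (16 - 63) = -123046 - 47 = -123093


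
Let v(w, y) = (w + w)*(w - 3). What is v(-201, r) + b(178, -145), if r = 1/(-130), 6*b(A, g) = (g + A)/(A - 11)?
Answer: 27390683/334 ≈ 82008.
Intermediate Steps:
b(A, g) = (A + g)/(6*(-11 + A)) (b(A, g) = ((g + A)/(A - 11))/6 = ((A + g)/(-11 + A))/6 = (A + g)/(6*(-11 + A)))
r = -1/130 ≈ -0.0076923
v(w, y) = 2*w*(-3 + w) (v(w, y) = (2*w)*(-3 + w) = 2*w*(-3 + w))
v(-201, r) + b(178, -145) = 2*(-201)*(-3 - 201) + (178 - 145)/(6*(-11 + 178)) = 2*(-201)*(-204) + (⅙)*33/167 = 82008 + (⅙)*(1/167)*33 = 82008 + 11/334 = 27390683/334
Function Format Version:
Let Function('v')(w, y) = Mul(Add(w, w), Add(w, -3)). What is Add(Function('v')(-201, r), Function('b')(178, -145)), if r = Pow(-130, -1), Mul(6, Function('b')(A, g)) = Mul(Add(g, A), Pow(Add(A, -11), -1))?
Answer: Rational(27390683, 334) ≈ 82008.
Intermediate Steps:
Function('b')(A, g) = Mul(Rational(1, 6), Pow(Add(-11, A), -1), Add(A, g)) (Function('b')(A, g) = Mul(Rational(1, 6), Mul(Add(g, A), Pow(Add(A, -11), -1))) = Mul(Rational(1, 6), Mul(Add(A, g), Pow(Add(-11, A), -1))) = Mul(Rational(1, 6), Mul(Pow(Add(-11, A), -1), Add(A, g))) = Mul(Rational(1, 6), Pow(Add(-11, A), -1), Add(A, g)))
r = Rational(-1, 130) ≈ -0.0076923
Function('v')(w, y) = Mul(2, w, Add(-3, w)) (Function('v')(w, y) = Mul(Mul(2, w), Add(-3, w)) = Mul(2, w, Add(-3, w)))
Add(Function('v')(-201, r), Function('b')(178, -145)) = Add(Mul(2, -201, Add(-3, -201)), Mul(Rational(1, 6), Pow(Add(-11, 178), -1), Add(178, -145))) = Add(Mul(2, -201, -204), Mul(Rational(1, 6), Pow(167, -1), 33)) = Add(82008, Mul(Rational(1, 6), Rational(1, 167), 33)) = Add(82008, Rational(11, 334)) = Rational(27390683, 334)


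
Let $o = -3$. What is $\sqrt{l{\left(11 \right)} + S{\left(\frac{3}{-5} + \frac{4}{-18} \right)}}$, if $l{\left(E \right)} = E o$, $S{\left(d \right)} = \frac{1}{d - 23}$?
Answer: $\frac{i \sqrt{2373207}}{268} \approx 5.7482 i$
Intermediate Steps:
$S{\left(d \right)} = \frac{1}{-23 + d}$
$l{\left(E \right)} = - 3 E$ ($l{\left(E \right)} = E \left(-3\right) = - 3 E$)
$\sqrt{l{\left(11 \right)} + S{\left(\frac{3}{-5} + \frac{4}{-18} \right)}} = \sqrt{\left(-3\right) 11 + \frac{1}{-23 + \left(\frac{3}{-5} + \frac{4}{-18}\right)}} = \sqrt{-33 + \frac{1}{-23 + \left(3 \left(- \frac{1}{5}\right) + 4 \left(- \frac{1}{18}\right)\right)}} = \sqrt{-33 + \frac{1}{-23 - \frac{37}{45}}} = \sqrt{-33 + \frac{1}{- \frac{1072}{45}}} = \sqrt{-33 - \frac{45}{1072}} = \sqrt{- \frac{35421}{1072}} = \frac{i \sqrt{2373207}}{268}$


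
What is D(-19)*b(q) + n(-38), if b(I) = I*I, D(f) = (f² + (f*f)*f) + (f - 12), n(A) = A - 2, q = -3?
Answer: -58801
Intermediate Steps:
n(A) = -2 + A
D(f) = -12 + f + f² + f³ (D(f) = (f² + f²*f) + (-12 + f) = (f² + f³) + (-12 + f) = -12 + f + f² + f³)
b(I) = I²
D(-19)*b(q) + n(-38) = (-12 - 19 + (-19)² + (-19)³)*(-3)² + (-2 - 38) = (-12 - 19 + 361 - 6859)*9 - 40 = -6529*9 - 40 = -58761 - 40 = -58801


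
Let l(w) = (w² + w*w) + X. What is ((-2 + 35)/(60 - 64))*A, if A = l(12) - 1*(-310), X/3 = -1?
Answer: -19635/4 ≈ -4908.8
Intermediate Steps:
X = -3 (X = 3*(-1) = -3)
l(w) = -3 + 2*w² (l(w) = (w² + w*w) - 3 = (w² + w²) - 3 = 2*w² - 3 = -3 + 2*w²)
A = 595 (A = (-3 + 2*12²) - 1*(-310) = (-3 + 2*144) + 310 = (-3 + 288) + 310 = 285 + 310 = 595)
((-2 + 35)/(60 - 64))*A = ((-2 + 35)/(60 - 64))*595 = (33/(-4))*595 = (33*(-¼))*595 = -33/4*595 = -19635/4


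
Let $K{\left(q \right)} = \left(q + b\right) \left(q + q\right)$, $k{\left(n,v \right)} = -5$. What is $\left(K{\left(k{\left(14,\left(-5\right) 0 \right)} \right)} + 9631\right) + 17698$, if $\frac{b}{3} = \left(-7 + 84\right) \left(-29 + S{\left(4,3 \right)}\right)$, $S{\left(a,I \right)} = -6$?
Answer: $108229$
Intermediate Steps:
$b = -8085$ ($b = 3 \left(-7 + 84\right) \left(-29 - 6\right) = 3 \cdot 77 \left(-35\right) = 3 \left(-2695\right) = -8085$)
$K{\left(q \right)} = 2 q \left(-8085 + q\right)$ ($K{\left(q \right)} = \left(q - 8085\right) \left(q + q\right) = \left(-8085 + q\right) 2 q = 2 q \left(-8085 + q\right)$)
$\left(K{\left(k{\left(14,\left(-5\right) 0 \right)} \right)} + 9631\right) + 17698 = \left(2 \left(-5\right) \left(-8085 - 5\right) + 9631\right) + 17698 = \left(2 \left(-5\right) \left(-8090\right) + 9631\right) + 17698 = \left(80900 + 9631\right) + 17698 = 90531 + 17698 = 108229$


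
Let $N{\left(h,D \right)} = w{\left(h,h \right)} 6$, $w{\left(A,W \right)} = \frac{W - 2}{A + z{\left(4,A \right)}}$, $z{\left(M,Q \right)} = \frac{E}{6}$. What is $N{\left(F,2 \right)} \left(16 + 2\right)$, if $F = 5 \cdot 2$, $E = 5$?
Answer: $\frac{5184}{65} \approx 79.754$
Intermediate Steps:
$z{\left(M,Q \right)} = \frac{5}{6}$
$F = 10$
$w{\left(A,W \right)} = \frac{-2 + W}{\frac{5}{6} + A}$ ($w{\left(A,W \right)} = \frac{W - 2}{A + \frac{5}{6}} = \frac{-2 + W}{\frac{5}{6} + A}$)
$N{\left(h,D \right)} = \frac{36 \left(-2 + h\right)}{5 + 6 h}$ ($N{\left(h,D \right)} = \frac{6 \left(-2 + h\right)}{5 + 6 h} 6 = \frac{36 \left(-2 + h\right)}{5 + 6 h}$)
$N{\left(F,2 \right)} \left(16 + 2\right) = \frac{36 \left(-2 + 10\right)}{5 + 6 \cdot 10} \left(16 + 2\right) = 36 \frac{1}{5 + 60} \cdot 8 \cdot 18 = 36 \cdot \frac{1}{65} \cdot 8 \cdot 18 = \frac{288}{65} \cdot 18 = \frac{5184}{65}$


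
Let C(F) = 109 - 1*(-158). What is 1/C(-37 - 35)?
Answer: 1/267 ≈ 0.0037453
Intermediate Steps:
C(F) = 267 (C(F) = 109 + 158 = 267)
1/C(-37 - 35) = 1/267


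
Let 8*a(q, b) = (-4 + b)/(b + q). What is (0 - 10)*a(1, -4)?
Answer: -10/3 ≈ -3.3333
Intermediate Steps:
a(q, b) = (-4 + b)/(8*(b + q)) (a(q, b) = ((-4 + b)/(b + q))/8 = (-4 + b)/(8*(b + q)))
(0 - 10)*a(1, -4) = (0 - 10)*((-4 - 4)/(8*(-4 + 1))) = -5*(-8)/(4*(-3)) = -5*(-1)*(-8)/(4*3) = -10*⅓ = -10/3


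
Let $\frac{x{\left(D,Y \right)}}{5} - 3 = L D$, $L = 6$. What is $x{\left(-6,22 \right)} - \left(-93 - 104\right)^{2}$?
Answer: $-38974$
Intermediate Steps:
$x{\left(D,Y \right)} = 15 + 30 D$ ($x{\left(D,Y \right)} = 15 + 5 \cdot 6 D = 15 + 30 D$)
$x{\left(-6,22 \right)} - \left(-93 - 104\right)^{2} = \left(15 + 30 \left(-6\right)\right) - \left(-93 - 104\right)^{2} = \left(15 - 180\right) - \left(-197\right)^{2} = -165 - 38809 = -38974$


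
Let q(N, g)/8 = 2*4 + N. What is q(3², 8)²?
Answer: 18496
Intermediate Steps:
q(N, g) = 64 + 8*N (q(N, g) = 8*(2*4 + N) = 8*(8 + N) = 64 + 8*N)
q(3², 8)² = (64 + 8*3²)² = (64 + 8*9)² = (64 + 72)² = 136² = 18496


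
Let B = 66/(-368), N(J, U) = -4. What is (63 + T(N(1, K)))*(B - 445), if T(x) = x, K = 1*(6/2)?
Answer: -4832867/184 ≈ -26266.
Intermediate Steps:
K = 3 (K = 1*(6*(½)) = 1*3 = 3)
B = -33/184 (B = 66*(-1/368) = -33/184 ≈ -0.17935)
(63 + T(N(1, K)))*(B - 445) = (63 - 4)*(-33/184 - 445) = 59*(-81913/184) = -4832867/184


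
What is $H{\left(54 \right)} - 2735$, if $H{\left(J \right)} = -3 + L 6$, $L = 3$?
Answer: $-2720$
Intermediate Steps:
$H{\left(J \right)} = 15$ ($H{\left(J \right)} = -3 + 3 \cdot 6 = -3 + 18 = 15$)
$H{\left(54 \right)} - 2735 = 15 - 2735 = -2720$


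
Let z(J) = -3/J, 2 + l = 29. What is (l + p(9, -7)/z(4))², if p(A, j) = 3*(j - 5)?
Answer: 5625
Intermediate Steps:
l = 27 (l = -2 + 29 = 27)
p(A, j) = -15 + 3*j (p(A, j) = 3*(-5 + j) = -15 + 3*j)
(l + p(9, -7)/z(4))² = (27 + (-15 + 3*(-7))/((-3/4)))² = (27 + (-15 - 21)/((-3*¼)))² = (27 - 36/(-¾))² = (27 - 36*(-4/3))² = (27 + 48)² = 75² = 5625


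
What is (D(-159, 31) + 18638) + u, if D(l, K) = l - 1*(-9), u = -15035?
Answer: 3453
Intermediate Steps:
D(l, K) = 9 + l (D(l, K) = l + 9 = 9 + l)
(D(-159, 31) + 18638) + u = ((9 - 159) + 18638) - 15035 = (-150 + 18638) - 15035 = 18488 - 15035 = 3453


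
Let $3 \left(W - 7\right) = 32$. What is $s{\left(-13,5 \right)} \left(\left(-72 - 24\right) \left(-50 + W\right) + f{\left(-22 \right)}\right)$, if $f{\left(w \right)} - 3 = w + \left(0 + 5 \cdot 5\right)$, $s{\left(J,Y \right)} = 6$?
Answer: $18660$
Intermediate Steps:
$W = \frac{53}{3}$ ($W = 7 + \frac{1}{3} \cdot 32 = 7 + \frac{32}{3} = \frac{53}{3} \approx 17.667$)
$f{\left(w \right)} = 28 + w$ ($f{\left(w \right)} = 3 + \left(w + \left(0 + 5 \cdot 5\right)\right) = 3 + \left(w + \left(0 + 25\right)\right) = 3 + \left(w + 25\right) = 3 + \left(25 + w\right) = 28 + w$)
$s{\left(-13,5 \right)} \left(\left(-72 - 24\right) \left(-50 + W\right) + f{\left(-22 \right)}\right) = 6 \left(\left(-72 - 24\right) \left(-50 + \frac{53}{3}\right) + \left(28 - 22\right)\right) = 6 \left(\left(-96\right) \left(- \frac{97}{3}\right) + 6\right) = 6 \left(3104 + 6\right) = 6 \cdot 3110 = 18660$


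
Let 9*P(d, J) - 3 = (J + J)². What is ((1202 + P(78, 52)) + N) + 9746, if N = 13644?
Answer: 232147/9 ≈ 25794.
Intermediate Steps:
P(d, J) = ⅓ + 4*J²/9 (P(d, J) = ⅓ + (J + J)²/9 = ⅓ + (2*J)²/9 = ⅓ + (4*J²)/9 = ⅓ + 4*J²/9)
((1202 + P(78, 52)) + N) + 9746 = ((1202 + (⅓ + (4/9)*52²)) + 13644) + 9746 = ((1202 + (⅓ + (4/9)*2704)) + 13644) + 9746 = ((1202 + (⅓ + 10816/9)) + 13644) + 9746 = ((1202 + 10819/9) + 13644) + 9746 = (21637/9 + 13644) + 9746 = 144433/9 + 9746 = 232147/9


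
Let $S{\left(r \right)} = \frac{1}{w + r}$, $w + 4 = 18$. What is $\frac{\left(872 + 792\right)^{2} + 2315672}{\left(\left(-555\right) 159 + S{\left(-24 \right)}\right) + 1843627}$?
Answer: $\frac{16948560}{5851273} \approx 2.8966$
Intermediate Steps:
$w = 14$ ($w = -4 + 18 = 14$)
$S{\left(r \right)} = \frac{1}{14 + r}$
$\frac{\left(872 + 792\right)^{2} + 2315672}{\left(\left(-555\right) 159 + S{\left(-24 \right)}\right) + 1843627} = \frac{\left(872 + 792\right)^{2} + 2315672}{\left(\left(-555\right) 159 + \frac{1}{14 - 24}\right) + 1843627} = \frac{1664^{2} + 2315672}{\left(-88245 + \frac{1}{-10}\right) + 1843627} = \frac{2768896 + 2315672}{\left(-88245 - \frac{1}{10}\right) + 1843627} = \frac{5084568}{- \frac{882451}{10} + 1843627} = \frac{5084568}{\frac{17553819}{10}} = 5084568 \cdot \frac{10}{17553819} = \frac{16948560}{5851273}$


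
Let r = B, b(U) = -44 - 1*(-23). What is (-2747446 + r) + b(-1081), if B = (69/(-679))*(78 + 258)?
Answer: -266507611/97 ≈ -2.7475e+6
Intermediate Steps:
b(U) = -21 (b(U) = -44 + 23 = -21)
B = -3312/97 (B = (69*(-1/679))*336 = -69/679*336 = -3312/97 ≈ -34.144)
r = -3312/97 ≈ -34.144
(-2747446 + r) + b(-1081) = (-2747446 - 3312/97) - 21 = -266505574/97 - 21 = -266507611/97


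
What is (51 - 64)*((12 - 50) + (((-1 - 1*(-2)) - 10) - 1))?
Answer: 624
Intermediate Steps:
(51 - 64)*((12 - 50) + (((-1 - 1*(-2)) - 10) - 1)) = -13*(-38 + (((-1 + 2) - 10) - 1)) = -13*(-38 + ((1 - 10) - 1)) = -13*(-38 + (-9 - 1)) = -13*(-38 - 10) = -13*(-48) = 624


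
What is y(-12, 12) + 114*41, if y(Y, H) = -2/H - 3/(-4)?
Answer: 56095/12 ≈ 4674.6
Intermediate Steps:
y(Y, H) = ¾ - 2/H (y(Y, H) = -2/H - 3*(-¼) = -2/H + ¾ = ¾ - 2/H)
y(-12, 12) + 114*41 = (¾ - 2/12) + 114*41 = (¾ - 2*1/12) + 4674 = (¾ - ⅙) + 4674 = 7/12 + 4674 = 56095/12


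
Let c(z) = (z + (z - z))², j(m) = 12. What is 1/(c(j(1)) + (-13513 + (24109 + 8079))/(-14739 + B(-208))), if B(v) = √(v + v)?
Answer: 3445233167/491748313473 + 8300*I*√26/491748313473 ≈ 0.0070061 + 8.6064e-8*I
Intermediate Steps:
B(v) = √2*√v (B(v) = √(2*v) = √2*√v)
c(z) = z² (c(z) = (z + 0)² = z²)
1/(c(j(1)) + (-13513 + (24109 + 8079))/(-14739 + B(-208))) = 1/(12² + (-13513 + (24109 + 8079))/(-14739 + √2*√(-208))) = 1/(144 + (-13513 + 32188)/(-14739 + √2*(4*I*√13))) = 1/(144 + 18675/(-14739 + 4*I*√26))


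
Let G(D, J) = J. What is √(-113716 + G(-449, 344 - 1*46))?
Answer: 3*I*√12602 ≈ 336.78*I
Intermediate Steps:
√(-113716 + G(-449, 344 - 1*46)) = √(-113716 + (344 - 1*46)) = √(-113716 + (344 - 46)) = √(-113716 + 298) = √(-113418) = 3*I*√12602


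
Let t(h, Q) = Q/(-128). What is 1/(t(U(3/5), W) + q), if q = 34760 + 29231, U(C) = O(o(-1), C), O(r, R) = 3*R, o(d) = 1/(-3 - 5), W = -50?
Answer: 64/4095449 ≈ 1.5627e-5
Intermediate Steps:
o(d) = -⅛ (o(d) = 1/(-8) = -⅛)
U(C) = 3*C
t(h, Q) = -Q/128 (t(h, Q) = Q*(-1/128) = -Q/128)
q = 63991
1/(t(U(3/5), W) + q) = 1/(-1/128*(-50) + 63991) = 1/(25/64 + 63991) = 1/(4095449/64) = 64/4095449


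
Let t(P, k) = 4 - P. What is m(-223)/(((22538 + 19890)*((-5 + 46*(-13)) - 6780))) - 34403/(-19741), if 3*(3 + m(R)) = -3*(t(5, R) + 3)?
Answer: 10776599622077/6183787785684 ≈ 1.7427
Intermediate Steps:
m(R) = -5 (m(R) = -3 + (-3*((4 - 1*5) + 3))/3 = -3 + (-3*((4 - 5) + 3))/3 = -3 + (-3*(-1 + 3))/3 = -3 + (-3*2)/3 = -3 + (⅓)*(-6) = -3 - 2 = -5)
m(-223)/(((22538 + 19890)*((-5 + 46*(-13)) - 6780))) - 34403/(-19741) = -5*1/((22538 + 19890)*((-5 + 46*(-13)) - 6780)) - 34403/(-19741) = -5*1/(42428*((-5 - 598) - 6780)) - 34403*(-1/19741) = -5*1/(42428*(-603 - 6780)) + 34403/19741 = -5/(42428*(-7383)) + 34403/19741 = -5/(-313245924) + 34403/19741 = -5*(-1/313245924) + 34403/19741 = 5/313245924 + 34403/19741 = 10776599622077/6183787785684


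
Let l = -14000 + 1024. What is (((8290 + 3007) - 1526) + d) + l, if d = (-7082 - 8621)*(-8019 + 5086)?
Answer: 46053694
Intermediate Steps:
d = 46056899 (d = -15703*(-2933) = 46056899)
l = -12976
(((8290 + 3007) - 1526) + d) + l = (((8290 + 3007) - 1526) + 46056899) - 12976 = ((11297 - 1526) + 46056899) - 12976 = (9771 + 46056899) - 12976 = 46066670 - 12976 = 46053694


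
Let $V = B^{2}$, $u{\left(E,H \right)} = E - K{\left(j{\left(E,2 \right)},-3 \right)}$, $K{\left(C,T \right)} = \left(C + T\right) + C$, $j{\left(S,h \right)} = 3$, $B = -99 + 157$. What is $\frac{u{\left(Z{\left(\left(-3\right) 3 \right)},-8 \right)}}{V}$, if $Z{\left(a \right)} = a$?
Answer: $- \frac{3}{841} \approx -0.0035672$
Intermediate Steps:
$B = 58$
$K{\left(C,T \right)} = T + 2 C$
$u{\left(E,H \right)} = -3 + E$ ($u{\left(E,H \right)} = E - \left(-3 + 2 \cdot 3\right) = E - \left(-3 + 6\right) = E - 3 = -3 + E$)
$V = 3364$ ($V = 58^{2} = 3364$)
$\frac{u{\left(Z{\left(\left(-3\right) 3 \right)},-8 \right)}}{V} = \frac{-3 - 9}{3364} = \left(-3 - 9\right) \frac{1}{3364} = \left(-12\right) \frac{1}{3364} = - \frac{3}{841}$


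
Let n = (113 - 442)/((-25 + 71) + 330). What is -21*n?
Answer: 147/8 ≈ 18.375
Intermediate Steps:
n = -7/8 (n = -329/(46 + 330) = -329/376 = -329*1/376 = -7/8 ≈ -0.87500)
-21*n = -21*(-7/8) = 147/8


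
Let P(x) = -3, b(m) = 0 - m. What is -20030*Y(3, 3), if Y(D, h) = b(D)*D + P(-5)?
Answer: 240360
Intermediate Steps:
b(m) = -m
Y(D, h) = -3 - D² (Y(D, h) = (-D)*D - 3 = -D² - 3 = -3 - D²)
-20030*Y(3, 3) = -20030*(-3 - 1*3²) = -20030*(-3 - 1*9) = -20030*(-3 - 9) = -20030*(-12) = 240360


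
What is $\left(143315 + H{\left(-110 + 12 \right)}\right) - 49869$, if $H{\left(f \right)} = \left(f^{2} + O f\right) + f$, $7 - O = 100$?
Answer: $112066$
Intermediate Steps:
$O = -93$ ($O = 7 - 100 = -93$)
$H{\left(f \right)} = f^{2} - 92 f$ ($H{\left(f \right)} = \left(f^{2} - 93 f\right) + f = f^{2} - 92 f$)
$\left(143315 + H{\left(-110 + 12 \right)}\right) - 49869 = \left(143315 + \left(-110 + 12\right) \left(-92 + \left(-110 + 12\right)\right)\right) - 49869 = \left(143315 - 98 \left(-92 - 98\right)\right) - 49869 = \left(143315 - -18620\right) - 49869 = \left(143315 + 18620\right) - 49869 = 161935 - 49869 = 112066$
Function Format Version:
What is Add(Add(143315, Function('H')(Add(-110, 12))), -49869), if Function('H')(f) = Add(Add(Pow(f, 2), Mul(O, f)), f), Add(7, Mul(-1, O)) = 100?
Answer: 112066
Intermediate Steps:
O = -93 (O = Add(7, Mul(-1, 100)) = Add(7, -100) = -93)
Function('H')(f) = Add(Pow(f, 2), Mul(-92, f)) (Function('H')(f) = Add(Add(Pow(f, 2), Mul(-93, f)), f) = Add(Pow(f, 2), Mul(-92, f)))
Add(Add(143315, Function('H')(Add(-110, 12))), -49869) = Add(Add(143315, Mul(Add(-110, 12), Add(-92, Add(-110, 12)))), -49869) = Add(Add(143315, Mul(-98, Add(-92, -98))), -49869) = Add(Add(143315, Mul(-98, -190)), -49869) = Add(Add(143315, 18620), -49869) = Add(161935, -49869) = 112066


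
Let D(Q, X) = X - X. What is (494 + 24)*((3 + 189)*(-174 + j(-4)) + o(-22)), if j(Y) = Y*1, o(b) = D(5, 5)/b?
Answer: -17703168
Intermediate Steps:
D(Q, X) = 0
o(b) = 0 (o(b) = 0/b = 0)
j(Y) = Y
(494 + 24)*((3 + 189)*(-174 + j(-4)) + o(-22)) = (494 + 24)*((3 + 189)*(-174 - 4) + 0) = 518*(192*(-178) + 0) = 518*(-34176 + 0) = 518*(-34176) = -17703168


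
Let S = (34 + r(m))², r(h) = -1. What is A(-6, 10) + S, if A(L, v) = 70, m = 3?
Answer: 1159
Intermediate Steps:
S = 1089 (S = (34 - 1)² = 33² = 1089)
A(-6, 10) + S = 70 + 1089 = 1159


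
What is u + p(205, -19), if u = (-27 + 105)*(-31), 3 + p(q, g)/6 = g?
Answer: -2550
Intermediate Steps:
p(q, g) = -18 + 6*g
u = -2418 (u = 78*(-31) = -2418)
u + p(205, -19) = -2418 + (-18 + 6*(-19)) = -2418 + (-18 - 114) = -2418 - 132 = -2550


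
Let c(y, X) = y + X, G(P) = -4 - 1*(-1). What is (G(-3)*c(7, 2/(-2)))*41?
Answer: -738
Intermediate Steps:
G(P) = -3 (G(P) = -4 + 1 = -3)
c(y, X) = X + y
(G(-3)*c(7, 2/(-2)))*41 = -3*(2/(-2) + 7)*41 = -3*(2*(-½) + 7)*41 = -3*(-1 + 7)*41 = -3*6*41 = -18*41 = -738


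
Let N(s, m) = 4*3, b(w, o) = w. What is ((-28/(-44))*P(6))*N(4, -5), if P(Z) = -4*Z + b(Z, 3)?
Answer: -1512/11 ≈ -137.45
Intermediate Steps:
P(Z) = -3*Z (P(Z) = -4*Z + Z = -3*Z)
N(s, m) = 12
((-28/(-44))*P(6))*N(4, -5) = ((-28/(-44))*(-3*6))*12 = (-28*(-1/44)*(-18))*12 = ((7/11)*(-18))*12 = -126/11*12 = -1512/11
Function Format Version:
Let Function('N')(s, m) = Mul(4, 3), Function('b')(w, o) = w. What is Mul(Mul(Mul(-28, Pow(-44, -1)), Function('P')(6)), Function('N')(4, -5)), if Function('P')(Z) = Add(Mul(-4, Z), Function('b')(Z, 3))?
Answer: Rational(-1512, 11) ≈ -137.45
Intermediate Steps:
Function('P')(Z) = Mul(-3, Z) (Function('P')(Z) = Add(Mul(-4, Z), Z) = Mul(-3, Z))
Function('N')(s, m) = 12
Mul(Mul(Mul(-28, Pow(-44, -1)), Function('P')(6)), Function('N')(4, -5)) = Mul(Mul(Mul(-28, Pow(-44, -1)), Mul(-3, 6)), 12) = Mul(Mul(Mul(-28, Rational(-1, 44)), -18), 12) = Mul(Mul(Rational(7, 11), -18), 12) = Mul(Rational(-126, 11), 12) = Rational(-1512, 11)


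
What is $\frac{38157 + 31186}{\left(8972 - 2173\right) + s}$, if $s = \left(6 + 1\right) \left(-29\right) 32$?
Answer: $\frac{69343}{303} \approx 228.85$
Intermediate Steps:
$s = -6496$ ($s = 7 \left(-29\right) 32 = \left(-203\right) 32 = -6496$)
$\frac{38157 + 31186}{\left(8972 - 2173\right) + s} = \frac{38157 + 31186}{\left(8972 - 2173\right) - 6496} = \frac{69343}{6799 - 6496} = \frac{69343}{303}$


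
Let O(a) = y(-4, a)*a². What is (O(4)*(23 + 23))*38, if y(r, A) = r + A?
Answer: 0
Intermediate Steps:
y(r, A) = A + r
O(a) = a²*(-4 + a) (O(a) = (a - 4)*a² = (-4 + a)*a² = a²*(-4 + a))
(O(4)*(23 + 23))*38 = ((4²*(-4 + 4))*(23 + 23))*38 = ((16*0)*46)*38 = (0*46)*38 = 0*38 = 0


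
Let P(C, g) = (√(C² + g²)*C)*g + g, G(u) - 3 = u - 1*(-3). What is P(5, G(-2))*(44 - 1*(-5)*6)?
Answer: 296 + 1480*√41 ≈ 9772.6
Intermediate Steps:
G(u) = 6 + u (G(u) = 3 + (u - 1*(-3)) = 3 + (u + 3) = 3 + (3 + u) = 6 + u)
P(C, g) = g + C*g*√(C² + g²) (P(C, g) = (C*√(C² + g²))*g + g = C*g*√(C² + g²) + g = g + C*g*√(C² + g²))
P(5, G(-2))*(44 - 1*(-5)*6) = ((6 - 2)*(1 + 5*√(5² + (6 - 2)²)))*(44 - 1*(-5)*6) = (4*(1 + 5*√(25 + 4²)))*(44 + 5*6) = (4*(1 + 5*√(25 + 16)))*(44 + 30) = (4*(1 + 5*√41))*74 = (4 + 20*√41)*74 = 296 + 1480*√41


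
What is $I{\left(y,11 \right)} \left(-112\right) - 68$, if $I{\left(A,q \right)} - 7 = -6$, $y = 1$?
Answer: $-180$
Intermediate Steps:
$I{\left(A,q \right)} = 1$ ($I{\left(A,q \right)} = 7 - 6 = 1$)
$I{\left(y,11 \right)} \left(-112\right) - 68 = 1 \left(-112\right) - 68 = -112 - 68 = -180$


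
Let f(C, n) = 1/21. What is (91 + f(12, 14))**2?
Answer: 3655744/441 ≈ 8289.7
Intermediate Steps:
f(C, n) = 1/21
(91 + f(12, 14))**2 = (91 + 1/21)**2 = (1912/21)**2 = 3655744/441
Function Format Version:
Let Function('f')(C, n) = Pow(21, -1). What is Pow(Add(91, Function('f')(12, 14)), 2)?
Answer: Rational(3655744, 441) ≈ 8289.7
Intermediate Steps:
Function('f')(C, n) = Rational(1, 21)
Pow(Add(91, Function('f')(12, 14)), 2) = Pow(Add(91, Rational(1, 21)), 2) = Pow(Rational(1912, 21), 2) = Rational(3655744, 441)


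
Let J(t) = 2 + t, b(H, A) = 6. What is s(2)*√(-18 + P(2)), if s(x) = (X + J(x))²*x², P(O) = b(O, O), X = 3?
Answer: 392*I*√3 ≈ 678.96*I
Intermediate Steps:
P(O) = 6
s(x) = x²*(5 + x)² (s(x) = (3 + (2 + x))²*x² = (5 + x)²*x² = x²*(5 + x)²)
s(2)*√(-18 + P(2)) = (2²*(5 + 2)²)*√(-18 + 6) = (4*7²)*√(-12) = (4*49)*(2*I*√3) = 196*(2*I*√3) = 392*I*√3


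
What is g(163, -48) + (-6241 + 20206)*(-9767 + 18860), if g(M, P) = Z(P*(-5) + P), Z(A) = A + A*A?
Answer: 127020801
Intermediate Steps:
Z(A) = A + A**2
g(M, P) = -4*P*(1 - 4*P) (g(M, P) = (P*(-5) + P)*(1 + (P*(-5) + P)) = (-5*P + P)*(1 + (-5*P + P)) = (-4*P)*(1 - 4*P) = -4*P*(1 - 4*P))
g(163, -48) + (-6241 + 20206)*(-9767 + 18860) = 4*(-48)*(-1 + 4*(-48)) + (-6241 + 20206)*(-9767 + 18860) = 4*(-48)*(-1 - 192) + 13965*9093 = 4*(-48)*(-193) + 126983745 = 37056 + 126983745 = 127020801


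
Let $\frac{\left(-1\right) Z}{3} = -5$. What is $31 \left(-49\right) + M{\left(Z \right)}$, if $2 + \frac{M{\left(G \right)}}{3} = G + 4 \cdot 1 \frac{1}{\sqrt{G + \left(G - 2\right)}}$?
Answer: $-1480 + \frac{6 \sqrt{7}}{7} \approx -1477.7$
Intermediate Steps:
$Z = 15$ ($Z = \left(-3\right) \left(-5\right) = 15$)
$M{\left(G \right)} = -6 + 3 G + \frac{12}{\sqrt{-2 + 2 G}}$ ($M{\left(G \right)} = -6 + 3 \left(G + 4 \cdot 1 \frac{1}{\sqrt{G + \left(G - 2\right)}}\right) = -6 + 3 \left(G + 4 \cdot 1 \frac{1}{\sqrt{G + \left(-2 + G\right)}}\right) = -6 + 3 \left(G + 4 \cdot 1 \frac{1}{\sqrt{-2 + 2 G}}\right) = -6 + 3 \left(G + \frac{4}{\sqrt{-2 + 2 G}}\right) = -6 + \left(3 G + \frac{12}{\sqrt{-2 + 2 G}}\right) = -6 + 3 G + \frac{12}{\sqrt{-2 + 2 G}}$)
$31 \left(-49\right) + M{\left(Z \right)} = 31 \left(-49\right) + \left(-6 + 3 \cdot 15 + \frac{12}{\sqrt{-2 + 2 \cdot 15}}\right) = -1519 + \left(-6 + 45 + \frac{12}{\sqrt{-2 + 30}}\right) = -1519 + \left(-6 + 45 + \frac{12}{2 \sqrt{7}}\right) = -1519 + \left(-6 + 45 + 12 \frac{\sqrt{7}}{14}\right) = -1519 + \left(-6 + 45 + \frac{6 \sqrt{7}}{7}\right) = -1519 + \left(39 + \frac{6 \sqrt{7}}{7}\right) = -1480 + \frac{6 \sqrt{7}}{7}$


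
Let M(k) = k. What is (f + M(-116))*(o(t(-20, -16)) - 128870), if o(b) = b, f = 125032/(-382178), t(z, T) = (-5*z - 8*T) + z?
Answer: 2860007012080/191089 ≈ 1.4967e+7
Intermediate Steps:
t(z, T) = -8*T - 4*z (t(z, T) = (-8*T - 5*z) + z = -8*T - 4*z)
f = -62516/191089 (f = 125032*(-1/382178) = -62516/191089 ≈ -0.32716)
(f + M(-116))*(o(t(-20, -16)) - 128870) = (-62516/191089 - 116)*((-8*(-16) - 4*(-20)) - 128870) = -22228840*((128 + 80) - 128870)/191089 = -22228840*(208 - 128870)/191089 = -22228840/191089*(-128662) = 2860007012080/191089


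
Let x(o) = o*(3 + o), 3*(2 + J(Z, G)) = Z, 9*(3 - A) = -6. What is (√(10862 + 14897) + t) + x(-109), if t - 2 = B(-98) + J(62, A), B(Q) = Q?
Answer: 34430/3 + √25759 ≈ 11637.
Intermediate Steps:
A = 11/3 (A = 3 - ⅑*(-6) = 3 + ⅔ = 11/3 ≈ 3.6667)
J(Z, G) = -2 + Z/3
t = -232/3 (t = 2 + (-98 + (-2 + (⅓)*62)) = 2 + (-98 + (-2 + 62/3)) = 2 + (-98 + 56/3) = 2 - 238/3 = -232/3 ≈ -77.333)
(√(10862 + 14897) + t) + x(-109) = (√(10862 + 14897) - 232/3) - 109*(3 - 109) = (√25759 - 232/3) - 109*(-106) = (-232/3 + √25759) + 11554 = 34430/3 + √25759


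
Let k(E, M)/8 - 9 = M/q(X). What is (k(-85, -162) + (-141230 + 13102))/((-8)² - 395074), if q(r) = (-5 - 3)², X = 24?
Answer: 102461/316008 ≈ 0.32424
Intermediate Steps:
q(r) = 64 (q(r) = (-8)² = 64)
k(E, M) = 72 + M/8 (k(E, M) = 72 + 8*(M/64) = 72 + M/8)
(k(-85, -162) + (-141230 + 13102))/((-8)² - 395074) = ((72 + (⅛)*(-162)) + (-141230 + 13102))/((-8)² - 395074) = ((72 - 81/4) - 128128)/(64 - 395074) = (207/4 - 128128)/(-395010) = -512305/4*(-1/395010) = 102461/316008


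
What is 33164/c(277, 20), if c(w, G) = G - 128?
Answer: -8291/27 ≈ -307.07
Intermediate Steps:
c(w, G) = -128 + G
33164/c(277, 20) = 33164/(-128 + 20) = 33164/(-108) = 33164*(-1/108) = -8291/27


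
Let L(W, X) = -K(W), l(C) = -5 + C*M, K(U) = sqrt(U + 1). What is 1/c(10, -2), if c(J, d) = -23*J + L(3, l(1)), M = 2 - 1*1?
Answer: -1/232 ≈ -0.0043103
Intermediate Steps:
K(U) = sqrt(1 + U)
M = 1 (M = 2 - 1 = 1)
l(C) = -5 + C (l(C) = -5 + C*1 = -5 + C)
L(W, X) = -sqrt(1 + W)
c(J, d) = -2 - 23*J (c(J, d) = -23*J - sqrt(1 + 3) = -23*J - sqrt(4) = -23*J - 1*2 = -23*J - 2 = -2 - 23*J)
1/c(10, -2) = 1/(-2 - 23*10) = 1/(-2 - 230) = 1/(-232) = -1/232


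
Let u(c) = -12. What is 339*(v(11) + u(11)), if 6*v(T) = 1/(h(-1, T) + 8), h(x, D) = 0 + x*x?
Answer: -73111/18 ≈ -4061.7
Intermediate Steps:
h(x, D) = x**2 (h(x, D) = 0 + x**2 = x**2)
v(T) = 1/54 (v(T) = 1/(6*((-1)**2 + 8)) = 1/(6*(1 + 8)) = (1/6)/9 = (1/6)*(1/9) = 1/54)
339*(v(11) + u(11)) = 339*(1/54 - 12) = 339*(-647/54) = -73111/18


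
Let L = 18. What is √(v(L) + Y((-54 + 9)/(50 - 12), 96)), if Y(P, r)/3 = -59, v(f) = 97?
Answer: 4*I*√5 ≈ 8.9443*I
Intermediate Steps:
Y(P, r) = -177 (Y(P, r) = 3*(-59) = -177)
√(v(L) + Y((-54 + 9)/(50 - 12), 96)) = √(97 - 177) = √(-80) = 4*I*√5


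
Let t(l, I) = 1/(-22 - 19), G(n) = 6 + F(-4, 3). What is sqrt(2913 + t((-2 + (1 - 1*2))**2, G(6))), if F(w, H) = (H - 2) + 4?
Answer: 2*sqrt(1224178)/41 ≈ 53.972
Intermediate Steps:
F(w, H) = 2 + H (F(w, H) = (-2 + H) + 4 = 2 + H)
G(n) = 11 (G(n) = 6 + (2 + 3) = 6 + 5 = 11)
t(l, I) = -1/41 (t(l, I) = 1/(-41) = -1/41)
sqrt(2913 + t((-2 + (1 - 1*2))**2, G(6))) = sqrt(2913 - 1/41) = sqrt(119432/41) = 2*sqrt(1224178)/41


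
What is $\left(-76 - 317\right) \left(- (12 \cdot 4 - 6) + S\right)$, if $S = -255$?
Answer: $116721$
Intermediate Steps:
$\left(-76 - 317\right) \left(- (12 \cdot 4 - 6) + S\right) = \left(-76 - 317\right) \left(- (12 \cdot 4 - 6) - 255\right) = - 393 \left(- (48 - 6) - 255\right) = - 393 \left(\left(-1\right) 42 - 255\right) = - 393 \left(-42 - 255\right) = \left(-393\right) \left(-297\right) = 116721$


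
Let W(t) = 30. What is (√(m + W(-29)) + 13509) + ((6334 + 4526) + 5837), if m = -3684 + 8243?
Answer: 30206 + √4589 ≈ 30274.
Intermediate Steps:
m = 4559
(√(m + W(-29)) + 13509) + ((6334 + 4526) + 5837) = (√(4559 + 30) + 13509) + ((6334 + 4526) + 5837) = (√4589 + 13509) + (10860 + 5837) = (13509 + √4589) + 16697 = 30206 + √4589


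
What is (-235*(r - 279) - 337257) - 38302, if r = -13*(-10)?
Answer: -340544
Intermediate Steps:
r = 130
(-235*(r - 279) - 337257) - 38302 = (-235*(130 - 279) - 337257) - 38302 = (-235*(-149) - 337257) - 38302 = (35015 - 337257) - 38302 = -302242 - 38302 = -340544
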